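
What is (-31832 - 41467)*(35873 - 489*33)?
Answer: -1446629064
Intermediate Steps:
(-31832 - 41467)*(35873 - 489*33) = -73299*(35873 - 16137) = -73299*19736 = -1446629064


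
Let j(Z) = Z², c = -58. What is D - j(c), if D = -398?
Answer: -3762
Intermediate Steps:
D - j(c) = -398 - 1*(-58)² = -398 - 1*3364 = -398 - 3364 = -3762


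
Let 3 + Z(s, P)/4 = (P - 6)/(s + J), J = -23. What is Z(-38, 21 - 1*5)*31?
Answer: -23932/61 ≈ -392.33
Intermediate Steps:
Z(s, P) = -12 + 4*(-6 + P)/(-23 + s) (Z(s, P) = -12 + 4*((P - 6)/(s - 23)) = -12 + 4*((-6 + P)/(-23 + s)) = -12 + 4*(-6 + P)/(-23 + s))
Z(-38, 21 - 1*5)*31 = (4*(63 + (21 - 1*5) - 3*(-38))/(-23 - 38))*31 = (4*(63 + (21 - 5) + 114)/(-61))*31 = (4*(-1/61)*(63 + 16 + 114))*31 = (4*(-1/61)*193)*31 = -772/61*31 = -23932/61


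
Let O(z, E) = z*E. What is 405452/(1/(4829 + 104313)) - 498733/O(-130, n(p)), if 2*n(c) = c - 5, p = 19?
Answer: 40269176886173/910 ≈ 4.4252e+10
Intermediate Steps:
n(c) = -5/2 + c/2 (n(c) = (c - 5)/2 = (-5 + c)/2 = -5/2 + c/2)
O(z, E) = E*z
405452/(1/(4829 + 104313)) - 498733/O(-130, n(p)) = 405452/(1/(4829 + 104313)) - 498733*(-1/(130*(-5/2 + (½)*19))) = 405452/(1/109142) - 498733*(-1/(130*(-5/2 + 19/2))) = 405452/(1/109142) - 498733/(7*(-130)) = 405452*109142 - 498733/(-910) = 44251842184 - 498733*(-1/910) = 44251842184 + 498733/910 = 40269176886173/910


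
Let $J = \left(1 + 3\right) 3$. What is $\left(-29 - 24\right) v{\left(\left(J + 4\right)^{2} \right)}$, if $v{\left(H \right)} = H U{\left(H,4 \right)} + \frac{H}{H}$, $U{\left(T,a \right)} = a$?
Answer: $-54325$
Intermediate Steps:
$J = 12$ ($J = 4 \cdot 3 = 12$)
$v{\left(H \right)} = 1 + 4 H$ ($v{\left(H \right)} = H 4 + \frac{H}{H} = 4 H + 1 = 1 + 4 H$)
$\left(-29 - 24\right) v{\left(\left(J + 4\right)^{2} \right)} = \left(-29 - 24\right) \left(1 + 4 \left(12 + 4\right)^{2}\right) = - 53 \left(1 + 4 \cdot 16^{2}\right) = - 53 \left(1 + 4 \cdot 256\right) = - 53 \left(1 + 1024\right) = \left(-53\right) 1025 = -54325$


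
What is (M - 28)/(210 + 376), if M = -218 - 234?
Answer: -240/293 ≈ -0.81911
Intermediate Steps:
M = -452
(M - 28)/(210 + 376) = (-452 - 28)/(210 + 376) = -480/586 = -480*1/586 = -240/293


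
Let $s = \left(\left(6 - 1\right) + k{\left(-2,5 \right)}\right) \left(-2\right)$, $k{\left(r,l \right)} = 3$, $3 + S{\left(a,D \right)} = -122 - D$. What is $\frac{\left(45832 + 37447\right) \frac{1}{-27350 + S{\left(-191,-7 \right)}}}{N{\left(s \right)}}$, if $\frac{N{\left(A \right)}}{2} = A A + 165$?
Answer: $- \frac{11897}{3304008} \approx -0.0036008$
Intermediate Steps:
$S{\left(a,D \right)} = -125 - D$ ($S{\left(a,D \right)} = -3 - \left(122 + D\right) = -125 - D$)
$s = -16$ ($s = \left(\left(6 - 1\right) + 3\right) \left(-2\right) = \left(5 + 3\right) \left(-2\right) = 8 \left(-2\right) = -16$)
$N{\left(A \right)} = 330 + 2 A^{2}$ ($N{\left(A \right)} = 2 \left(A A + 165\right) = 2 \left(A^{2} + 165\right) = 2 \left(165 + A^{2}\right) = 330 + 2 A^{2}$)
$\frac{\left(45832 + 37447\right) \frac{1}{-27350 + S{\left(-191,-7 \right)}}}{N{\left(s \right)}} = \frac{\left(45832 + 37447\right) \frac{1}{-27350 - 118}}{330 + 2 \left(-16\right)^{2}} = \frac{83279 \frac{1}{-27350 + \left(-125 + 7\right)}}{330 + 2 \cdot 256} = \frac{83279 \frac{1}{-27350 - 118}}{330 + 512} = \frac{83279 \frac{1}{-27468}}{842} = 83279 \left(- \frac{1}{27468}\right) \frac{1}{842} = \left(- \frac{11897}{3924}\right) \frac{1}{842} = - \frac{11897}{3304008}$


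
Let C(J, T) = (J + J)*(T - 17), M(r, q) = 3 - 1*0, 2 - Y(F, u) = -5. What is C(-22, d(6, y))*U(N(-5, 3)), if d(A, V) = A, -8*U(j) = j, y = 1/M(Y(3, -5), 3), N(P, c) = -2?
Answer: 121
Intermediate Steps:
Y(F, u) = 7 (Y(F, u) = 2 - 1*(-5) = 2 + 5 = 7)
M(r, q) = 3 (M(r, q) = 3 + 0 = 3)
y = ⅓ (y = 1/3 = ⅓ ≈ 0.33333)
U(j) = -j/8
C(J, T) = 2*J*(-17 + T) (C(J, T) = (2*J)*(-17 + T) = 2*J*(-17 + T))
C(-22, d(6, y))*U(N(-5, 3)) = (2*(-22)*(-17 + 6))*(-⅛*(-2)) = (2*(-22)*(-11))*(¼) = 484*(¼) = 121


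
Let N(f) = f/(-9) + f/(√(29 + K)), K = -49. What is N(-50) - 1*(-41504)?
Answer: 373586/9 + 5*I*√5 ≈ 41510.0 + 11.18*I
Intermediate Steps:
N(f) = -f/9 - I*f*√5/10 (N(f) = f/(-9) + f/(√(29 - 49)) = f*(-⅑) + f/(√(-20)) = -f/9 + f/((2*I*√5)) = -f/9 + f*(-I*√5/10) = -f/9 - I*f*√5/10)
N(-50) - 1*(-41504) = (1/90)*(-50)*(-10 - 9*I*√5) - 1*(-41504) = (50/9 + 5*I*√5) + 41504 = 373586/9 + 5*I*√5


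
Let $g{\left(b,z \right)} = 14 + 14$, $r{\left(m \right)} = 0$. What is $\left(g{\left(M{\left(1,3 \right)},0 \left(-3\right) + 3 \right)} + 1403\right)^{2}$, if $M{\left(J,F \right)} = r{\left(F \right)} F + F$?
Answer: $2047761$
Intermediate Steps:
$M{\left(J,F \right)} = F$ ($M{\left(J,F \right)} = 0 F + F = 0 + F = F$)
$g{\left(b,z \right)} = 28$
$\left(g{\left(M{\left(1,3 \right)},0 \left(-3\right) + 3 \right)} + 1403\right)^{2} = \left(28 + 1403\right)^{2} = 1431^{2} = 2047761$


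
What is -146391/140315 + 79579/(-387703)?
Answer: -9703193894/7771506635 ≈ -1.2486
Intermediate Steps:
-146391/140315 + 79579/(-387703) = -146391*1/140315 + 79579*(-1/387703) = -20913/20045 - 79579/387703 = -9703193894/7771506635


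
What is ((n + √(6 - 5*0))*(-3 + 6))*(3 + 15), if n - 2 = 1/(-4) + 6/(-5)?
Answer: 297/10 + 54*√6 ≈ 161.97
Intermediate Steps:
n = 11/20 (n = 2 + (1/(-4) + 6/(-5)) = 2 + (1*(-¼) + 6*(-⅕)) = 2 + (-¼ - 6/5) = 2 - 29/20 = 11/20 ≈ 0.55000)
((n + √(6 - 5*0))*(-3 + 6))*(3 + 15) = ((11/20 + √(6 - 5*0))*(-3 + 6))*(3 + 15) = ((11/20 + √(6 + 0))*3)*18 = ((11/20 + √6)*3)*18 = (33/20 + 3*√6)*18 = 297/10 + 54*√6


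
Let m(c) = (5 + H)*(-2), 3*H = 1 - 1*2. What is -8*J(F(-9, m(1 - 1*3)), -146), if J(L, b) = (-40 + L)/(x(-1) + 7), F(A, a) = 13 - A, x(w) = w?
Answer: 24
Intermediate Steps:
H = -1/3 (H = (1 - 1*2)/3 = (1 - 2)/3 = (1/3)*(-1) = -1/3 ≈ -0.33333)
m(c) = -28/3 (m(c) = (5 - 1/3)*(-2) = (14/3)*(-2) = -28/3)
J(L, b) = -20/3 + L/6 (J(L, b) = (-40 + L)/(-1 + 7) = (-40 + L)/6 = (-40 + L)*(1/6) = -20/3 + L/6)
-8*J(F(-9, m(1 - 1*3)), -146) = -8*(-20/3 + (13 - 1*(-9))/6) = -8*(-20/3 + (13 + 9)/6) = -8*(-20/3 + (1/6)*22) = -8*(-20/3 + 11/3) = -8*(-3) = 24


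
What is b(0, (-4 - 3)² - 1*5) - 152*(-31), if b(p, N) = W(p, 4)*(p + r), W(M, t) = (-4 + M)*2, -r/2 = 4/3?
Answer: 14200/3 ≈ 4733.3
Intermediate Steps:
r = -8/3 ≈ -2.6667
W(M, t) = -8 + 2*M
b(p, N) = (-8 + 2*p)*(-8/3 + p) (b(p, N) = (-8 + 2*p)*(p - 8/3) = (-8 + 2*p)*(-8/3 + p))
b(0, (-4 - 3)² - 1*5) - 152*(-31) = 2*(-8 + 3*0)*(-4 + 0)/3 - 152*(-31) = (⅔)*(-8 + 0)*(-4) + 4712 = (⅔)*(-8)*(-4) + 4712 = 64/3 + 4712 = 14200/3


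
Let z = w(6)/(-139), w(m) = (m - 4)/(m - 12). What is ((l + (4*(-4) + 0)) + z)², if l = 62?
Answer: 367987489/173889 ≈ 2116.2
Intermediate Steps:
w(m) = (-4 + m)/(-12 + m)
z = 1/417 (z = ((-4 + 6)/(-12 + 6))/(-139) = (2/(-6))*(-1/139) = -⅙*2*(-1/139) = -⅓*(-1/139) = 1/417 ≈ 0.0023981)
((l + (4*(-4) + 0)) + z)² = ((62 + (4*(-4) + 0)) + 1/417)² = ((62 + (-16 + 0)) + 1/417)² = ((62 - 16) + 1/417)² = (46 + 1/417)² = (19183/417)² = 367987489/173889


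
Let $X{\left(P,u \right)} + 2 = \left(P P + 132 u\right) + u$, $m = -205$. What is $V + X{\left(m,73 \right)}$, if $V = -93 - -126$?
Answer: $51765$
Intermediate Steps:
$V = 33$ ($V = -93 + 126 = 33$)
$X{\left(P,u \right)} = -2 + P^{2} + 133 u$ ($X{\left(P,u \right)} = -2 + \left(\left(P P + 132 u\right) + u\right) = -2 + \left(\left(P^{2} + 132 u\right) + u\right) = -2 + \left(P^{2} + 133 u\right) = -2 + P^{2} + 133 u$)
$V + X{\left(m,73 \right)} = 33 + \left(-2 + \left(-205\right)^{2} + 133 \cdot 73\right) = 33 + \left(-2 + 42025 + 9709\right) = 33 + 51732 = 51765$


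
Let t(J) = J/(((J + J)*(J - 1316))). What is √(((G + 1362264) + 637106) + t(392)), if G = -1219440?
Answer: √665885515218/924 ≈ 883.14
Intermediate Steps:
t(J) = 1/(2*(-1316 + J)) (t(J) = J/(((2*J)*(-1316 + J))) = J/((2*J*(-1316 + J))) = J*(1/(2*J*(-1316 + J))) = 1/(2*(-1316 + J)))
√(((G + 1362264) + 637106) + t(392)) = √(((-1219440 + 1362264) + 637106) + 1/(2*(-1316 + 392))) = √((142824 + 637106) + (½)/(-924)) = √(779930 + (½)*(-1/924)) = √(779930 - 1/1848) = √(1441310639/1848) = √665885515218/924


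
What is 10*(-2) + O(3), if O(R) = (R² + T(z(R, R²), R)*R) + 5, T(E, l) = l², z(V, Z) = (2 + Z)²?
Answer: 21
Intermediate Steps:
O(R) = 5 + R² + R³ (O(R) = (R² + R²*R) + 5 = (R² + R³) + 5 = 5 + R² + R³)
10*(-2) + O(3) = 10*(-2) + (5 + 3² + 3³) = -20 + (5 + 9 + 27) = -20 + 41 = 21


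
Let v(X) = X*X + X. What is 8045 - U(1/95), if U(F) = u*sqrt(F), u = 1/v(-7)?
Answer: 8045 - sqrt(95)/3990 ≈ 8045.0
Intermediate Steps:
v(X) = X + X**2 (v(X) = X**2 + X = X + X**2)
u = 1/42 (u = 1/(-7*(1 - 7)) = 1/(-7*(-6)) = 1/42 ≈ 0.023810)
U(F) = sqrt(F)/42
8045 - U(1/95) = 8045 - sqrt(1/95)/42 = 8045 - sqrt(95)/95/42 = 8045 - sqrt(95)/3990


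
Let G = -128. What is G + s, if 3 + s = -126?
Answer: -257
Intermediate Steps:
s = -129 (s = -3 - 126 = -129)
G + s = -128 - 129 = -257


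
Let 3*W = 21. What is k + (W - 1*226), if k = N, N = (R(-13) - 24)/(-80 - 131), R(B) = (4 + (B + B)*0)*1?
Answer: -46189/211 ≈ -218.91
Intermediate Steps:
W = 7 (W = (⅓)*21 = 7)
R(B) = 4 (R(B) = (4 + (2*B)*0)*1 = (4 + 0)*1 = 4*1 = 4)
N = 20/211 (N = (4 - 24)/(-80 - 131) = -20/(-211) = -20*(-1/211) = 20/211 ≈ 0.094787)
k = 20/211 ≈ 0.094787
k + (W - 1*226) = 20/211 + (7 - 1*226) = 20/211 + (7 - 226) = 20/211 - 219 = -46189/211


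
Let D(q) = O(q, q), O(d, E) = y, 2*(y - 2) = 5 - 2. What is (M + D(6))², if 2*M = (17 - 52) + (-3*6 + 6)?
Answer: 400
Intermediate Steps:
y = 7/2 (y = 2 + (5 - 2)/2 = 2 + (½)*3 = 2 + 3/2 = 7/2 ≈ 3.5000)
O(d, E) = 7/2
M = -47/2 (M = ((17 - 52) + (-3*6 + 6))/2 = (-35 + (-18 + 6))/2 = (-35 - 12)/2 = (½)*(-47) = -47/2 ≈ -23.500)
D(q) = 7/2
(M + D(6))² = (-47/2 + 7/2)² = (-20)² = 400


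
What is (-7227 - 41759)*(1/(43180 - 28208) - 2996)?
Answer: 1098660726723/7486 ≈ 1.4676e+8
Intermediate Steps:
(-7227 - 41759)*(1/(43180 - 28208) - 2996) = -48986*(1/14972 - 2996) = -48986*(-44856111/14972) = 1098660726723/7486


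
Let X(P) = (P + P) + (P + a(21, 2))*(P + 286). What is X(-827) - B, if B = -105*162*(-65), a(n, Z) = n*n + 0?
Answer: -898478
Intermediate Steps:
a(n, Z) = n² (a(n, Z) = n² + 0 = n²)
B = 1105650 (B = -17010*(-65) = 1105650)
X(P) = 2*P + (286 + P)*(441 + P) (X(P) = (P + P) + (P + 21²)*(P + 286) = 2*P + (P + 441)*(286 + P) = 2*P + (441 + P)*(286 + P) = 2*P + (286 + P)*(441 + P))
X(-827) - B = (126126 + (-827)² + 729*(-827)) - 1*1105650 = (126126 + 683929 - 602883) - 1105650 = 207172 - 1105650 = -898478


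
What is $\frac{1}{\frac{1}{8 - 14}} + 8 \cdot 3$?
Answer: $18$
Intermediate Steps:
$\frac{1}{\frac{1}{8 - 14}} + 8 \cdot 3 = \frac{1}{\frac{1}{-6}} + 24 = \frac{1}{- \frac{1}{6}} + 24 = -6 + 24 = 18$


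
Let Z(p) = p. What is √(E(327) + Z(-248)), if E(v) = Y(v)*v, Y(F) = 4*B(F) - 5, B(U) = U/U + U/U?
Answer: √733 ≈ 27.074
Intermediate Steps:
B(U) = 2 (B(U) = 1 + 1 = 2)
Y(F) = 3 (Y(F) = 4*2 - 5 = 8 - 5 = 3)
E(v) = 3*v
√(E(327) + Z(-248)) = √(3*327 - 248) = √(981 - 248) = √733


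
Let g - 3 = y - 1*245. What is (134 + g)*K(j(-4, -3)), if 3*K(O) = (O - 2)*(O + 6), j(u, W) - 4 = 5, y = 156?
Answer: 1680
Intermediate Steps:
j(u, W) = 9 (j(u, W) = 4 + 5 = 9)
g = -86 (g = 3 + (156 - 1*245) = 3 + (156 - 245) = 3 - 89 = -86)
K(O) = (-2 + O)*(6 + O)/3 (K(O) = ((O - 2)*(O + 6))/3 = ((-2 + O)*(6 + O))/3 = (-2 + O)*(6 + O)/3)
(134 + g)*K(j(-4, -3)) = (134 - 86)*(-4 + (1/3)*9**2 + (4/3)*9) = 48*(-4 + (1/3)*81 + 12) = 48*(-4 + 27 + 12) = 48*35 = 1680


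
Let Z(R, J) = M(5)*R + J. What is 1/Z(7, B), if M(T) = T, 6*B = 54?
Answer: 1/44 ≈ 0.022727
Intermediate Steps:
B = 9 (B = (⅙)*54 = 9)
Z(R, J) = J + 5*R (Z(R, J) = 5*R + J = J + 5*R)
1/Z(7, B) = 1/(9 + 5*7) = 1/(9 + 35) = 1/44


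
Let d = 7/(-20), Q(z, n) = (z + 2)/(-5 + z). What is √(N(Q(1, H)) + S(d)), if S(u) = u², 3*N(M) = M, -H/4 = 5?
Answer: I*√51/20 ≈ 0.35707*I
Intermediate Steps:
H = -20 (H = -4*5 = -20)
Q(z, n) = (2 + z)/(-5 + z)
N(M) = M/3
d = -7/20 (d = 7*(-1/20) = -7/20 ≈ -0.35000)
√(N(Q(1, H)) + S(d)) = √(((2 + 1)/(-5 + 1))/3 + (-7/20)²) = √((3/(-4))/3 + 49/400) = √((-¼*3)/3 + 49/400) = √((⅓)*(-¾) + 49/400) = √(-¼ + 49/400) = √(-51/400) = I*√51/20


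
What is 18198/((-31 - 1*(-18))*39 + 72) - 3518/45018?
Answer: -136794649/3263805 ≈ -41.913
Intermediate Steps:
18198/((-31 - 1*(-18))*39 + 72) - 3518/45018 = 18198/((-31 + 18)*39 + 72) - 3518*1/45018 = 18198/(-13*39 + 72) - 1759/22509 = 18198/(-507 + 72) - 1759/22509 = 18198/(-435) - 1759/22509 = 18198*(-1/435) - 1759/22509 = -6066/145 - 1759/22509 = -136794649/3263805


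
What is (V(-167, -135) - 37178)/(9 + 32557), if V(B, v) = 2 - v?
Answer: -37041/32566 ≈ -1.1374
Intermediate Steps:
(V(-167, -135) - 37178)/(9 + 32557) = ((2 - 1*(-135)) - 37178)/(9 + 32557) = ((2 + 135) - 37178)/32566 = (137 - 37178)*(1/32566) = -37041*1/32566 = -37041/32566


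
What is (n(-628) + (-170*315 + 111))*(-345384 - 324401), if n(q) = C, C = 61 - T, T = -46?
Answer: 35720973620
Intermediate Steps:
C = 107 (C = 61 - 1*(-46) = 61 + 46 = 107)
n(q) = 107
(n(-628) + (-170*315 + 111))*(-345384 - 324401) = (107 + (-170*315 + 111))*(-345384 - 324401) = (107 + (-53550 + 111))*(-669785) = (107 - 53439)*(-669785) = -53332*(-669785) = 35720973620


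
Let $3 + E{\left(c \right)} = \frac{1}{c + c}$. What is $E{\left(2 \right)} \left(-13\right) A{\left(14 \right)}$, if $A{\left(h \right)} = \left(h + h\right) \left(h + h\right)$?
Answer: $28028$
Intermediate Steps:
$E{\left(c \right)} = -3 + \frac{1}{2 c}$ ($E{\left(c \right)} = -3 + \frac{1}{c + c} = -3 + \frac{1}{2 c}$)
$A{\left(h \right)} = 4 h^{2}$ ($A{\left(h \right)} = 2 h 2 h = 4 h^{2}$)
$E{\left(2 \right)} \left(-13\right) A{\left(14 \right)} = \left(-3 + \frac{1}{2 \cdot 2}\right) \left(-13\right) 4 \cdot 14^{2} = \left(-3 + \frac{1}{2} \cdot \frac{1}{2}\right) \left(-13\right) 4 \cdot 196 = \left(-3 + \frac{1}{4}\right) \left(-13\right) 784 = \left(- \frac{11}{4}\right) \left(-13\right) 784 = \frac{143}{4} \cdot 784 = 28028$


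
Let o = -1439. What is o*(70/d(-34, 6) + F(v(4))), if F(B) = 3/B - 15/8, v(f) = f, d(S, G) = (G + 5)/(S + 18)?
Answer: 13035901/88 ≈ 1.4814e+5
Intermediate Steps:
d(S, G) = (5 + G)/(18 + S)
F(B) = -15/8 + 3/B (F(B) = 3/B - 15*1/8 = 3/B - 15/8 = -15/8 + 3/B)
o*(70/d(-34, 6) + F(v(4))) = -1439*(70/(((5 + 6)/(18 - 34))) + (-15/8 + 3/4)) = -1439*(70/((11/(-16))) + (-15/8 + 3*(1/4))) = -1439*(70/((-1/16*11)) + (-15/8 + 3/4)) = -1439*(70/(-11/16) - 9/8) = -1439*(70*(-16/11) - 9/8) = -1439*(-1120/11 - 9/8) = -1439*(-9059/88) = 13035901/88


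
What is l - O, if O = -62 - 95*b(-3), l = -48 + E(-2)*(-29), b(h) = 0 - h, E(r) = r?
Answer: 357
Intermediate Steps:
b(h) = -h
l = 10 (l = -48 - 2*(-29) = -48 + 58 = 10)
O = -347 (O = -62 - (-95)*(-3) = -62 - 95*3 = -62 - 285 = -347)
l - O = 10 - 1*(-347) = 10 + 347 = 357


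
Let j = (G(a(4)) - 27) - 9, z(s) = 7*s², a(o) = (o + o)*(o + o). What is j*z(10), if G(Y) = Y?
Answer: 19600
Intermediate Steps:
a(o) = 4*o² (a(o) = (2*o)*(2*o) = 4*o²)
j = 28 (j = (4*4² - 27) - 9 = (4*16 - 27) - 9 = (64 - 27) - 9 = 37 - 9 = 28)
j*z(10) = 28*(7*10²) = 28*(7*100) = 28*700 = 19600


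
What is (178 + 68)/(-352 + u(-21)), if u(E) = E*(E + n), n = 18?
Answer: -246/289 ≈ -0.85121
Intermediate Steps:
u(E) = E*(18 + E) (u(E) = E*(E + 18) = E*(18 + E))
(178 + 68)/(-352 + u(-21)) = (178 + 68)/(-352 - 21*(18 - 21)) = 246/(-352 - 21*(-3)) = 246/(-352 + 63) = 246/(-289) = 246*(-1/289) = -246/289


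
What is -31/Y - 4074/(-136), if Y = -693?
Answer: 1413749/47124 ≈ 30.001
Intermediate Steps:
-31/Y - 4074/(-136) = -31/(-693) - 4074/(-136) = -31*(-1/693) - 4074*(-1/136) = 31/693 + 2037/68 = 1413749/47124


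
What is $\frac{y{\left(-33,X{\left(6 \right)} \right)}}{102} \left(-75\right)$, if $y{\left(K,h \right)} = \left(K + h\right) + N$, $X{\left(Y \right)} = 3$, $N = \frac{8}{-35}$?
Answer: $\frac{2645}{119} \approx 22.227$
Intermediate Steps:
$N = - \frac{8}{35}$ ($N = 8 \left(- \frac{1}{35}\right) = - \frac{8}{35} \approx -0.22857$)
$y{\left(K,h \right)} = - \frac{8}{35} + K + h$ ($y{\left(K,h \right)} = \left(K + h\right) - \frac{8}{35} = - \frac{8}{35} + K + h$)
$\frac{y{\left(-33,X{\left(6 \right)} \right)}}{102} \left(-75\right) = \frac{- \frac{8}{35} - 33 + 3}{102} \left(-75\right) = \left(- \frac{1058}{35}\right) \frac{1}{102} \left(-75\right) = \left(- \frac{529}{1785}\right) \left(-75\right) = \frac{2645}{119}$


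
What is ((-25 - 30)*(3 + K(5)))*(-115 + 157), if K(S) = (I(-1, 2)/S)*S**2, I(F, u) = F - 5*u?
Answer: 120120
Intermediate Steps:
K(S) = -11*S (K(S) = ((-1 - 5*2)/S)*S**2 = ((-1 - 10)/S)*S**2 = (-11/S)*S**2 = -11*S)
((-25 - 30)*(3 + K(5)))*(-115 + 157) = ((-25 - 30)*(3 - 11*5))*(-115 + 157) = -55*(3 - 55)*42 = -55*(-52)*42 = 2860*42 = 120120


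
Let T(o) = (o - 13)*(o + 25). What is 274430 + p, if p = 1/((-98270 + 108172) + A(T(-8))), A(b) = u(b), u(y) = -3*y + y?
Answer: 2913348881/10616 ≈ 2.7443e+5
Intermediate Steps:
T(o) = (-13 + o)*(25 + o)
u(y) = -2*y
A(b) = -2*b
p = 1/10616 (p = 1/((-98270 + 108172) - 2*(-325 + (-8)² + 12*(-8))) = 1/(9902 - 2*(-325 + 64 - 96)) = 1/(9902 - 2*(-357)) = 1/(9902 + 714) = 1/10616 ≈ 9.4197e-5)
274430 + p = 274430 + 1/10616 = 2913348881/10616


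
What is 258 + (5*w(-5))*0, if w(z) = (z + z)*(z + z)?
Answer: 258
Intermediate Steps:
w(z) = 4*z**2 (w(z) = (2*z)*(2*z) = 4*z**2)
258 + (5*w(-5))*0 = 258 + (5*(4*(-5)**2))*0 = 258 + (5*(4*25))*0 = 258 + (5*100)*0 = 258 + 500*0 = 258 + 0 = 258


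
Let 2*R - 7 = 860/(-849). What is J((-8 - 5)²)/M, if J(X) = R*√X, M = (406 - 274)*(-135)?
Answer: -66079/30258360 ≈ -0.0021838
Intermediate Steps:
M = -17820 (M = 132*(-135) = -17820)
R = 5083/1698 (R = 7/2 + (860/(-849))/2 = 7/2 + (860*(-1/849))/2 = 7/2 + (½)*(-860/849) = 7/2 - 430/849 = 5083/1698 ≈ 2.9935)
J(X) = 5083*√X/1698
J((-8 - 5)²)/M = (5083*√((-8 - 5)²)/1698)/(-17820) = (5083*√((-13)²)/1698)*(-1/17820) = (5083*√169/1698)*(-1/17820) = ((5083/1698)*13)*(-1/17820) = (66079/1698)*(-1/17820) = -66079/30258360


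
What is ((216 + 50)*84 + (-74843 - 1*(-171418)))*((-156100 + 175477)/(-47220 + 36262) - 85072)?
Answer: -110860852700407/10958 ≈ -1.0117e+10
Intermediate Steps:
((216 + 50)*84 + (-74843 - 1*(-171418)))*((-156100 + 175477)/(-47220 + 36262) - 85072) = (266*84 + (-74843 + 171418))*(19377/(-10958) - 85072) = (22344 + 96575)*(19377*(-1/10958) - 85072) = 118919*(-19377/10958 - 85072) = 118919*(-932238353/10958) = -110860852700407/10958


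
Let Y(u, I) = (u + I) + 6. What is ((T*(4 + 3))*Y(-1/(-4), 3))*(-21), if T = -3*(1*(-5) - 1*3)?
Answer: -32634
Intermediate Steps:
Y(u, I) = 6 + I + u (Y(u, I) = (I + u) + 6 = 6 + I + u)
T = 24 (T = -3*(-5 - 3) = -3*(-8) = 24)
((T*(4 + 3))*Y(-1/(-4), 3))*(-21) = ((24*(4 + 3))*(6 + 3 - 1/(-4)))*(-21) = ((24*7)*(6 + 3 - 1*(-¼)))*(-21) = (168*(6 + 3 + ¼))*(-21) = (168*(37/4))*(-21) = 1554*(-21) = -32634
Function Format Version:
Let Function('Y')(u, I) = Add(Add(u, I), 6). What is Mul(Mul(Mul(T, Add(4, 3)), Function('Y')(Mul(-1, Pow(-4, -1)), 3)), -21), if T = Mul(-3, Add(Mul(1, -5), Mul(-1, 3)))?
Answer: -32634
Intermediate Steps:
Function('Y')(u, I) = Add(6, I, u) (Function('Y')(u, I) = Add(Add(I, u), 6) = Add(6, I, u))
T = 24 (T = Mul(-3, Add(-5, -3)) = Mul(-3, -8) = 24)
Mul(Mul(Mul(T, Add(4, 3)), Function('Y')(Mul(-1, Pow(-4, -1)), 3)), -21) = Mul(Mul(Mul(24, Add(4, 3)), Add(6, 3, Mul(-1, Pow(-4, -1)))), -21) = Mul(Mul(Mul(24, 7), Add(6, 3, Mul(-1, Rational(-1, 4)))), -21) = Mul(Mul(168, Add(6, 3, Rational(1, 4))), -21) = Mul(Mul(168, Rational(37, 4)), -21) = Mul(1554, -21) = -32634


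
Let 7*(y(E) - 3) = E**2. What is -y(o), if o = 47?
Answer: -2230/7 ≈ -318.57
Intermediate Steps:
y(E) = 3 + E**2/7
-y(o) = -(3 + (1/7)*47**2) = -(3 + (1/7)*2209) = -(3 + 2209/7) = -1*2230/7 = -2230/7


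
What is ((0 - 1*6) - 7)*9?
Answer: -117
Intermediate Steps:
((0 - 1*6) - 7)*9 = ((0 - 6) - 7)*9 = (-6 - 7)*9 = -13*9 = -117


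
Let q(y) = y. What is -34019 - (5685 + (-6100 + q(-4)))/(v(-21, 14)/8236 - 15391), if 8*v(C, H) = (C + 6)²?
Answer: -34498082586749/1014081983 ≈ -34019.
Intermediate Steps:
v(C, H) = (6 + C)²/8 (v(C, H) = (C + 6)²/8 = (6 + C)²/8)
-34019 - (5685 + (-6100 + q(-4)))/(v(-21, 14)/8236 - 15391) = -34019 - (5685 + (-6100 - 4))/(((6 - 21)²/8)/8236 - 15391) = -34019 - (5685 - 6104)/(((⅛)*(-15)²)*(1/8236) - 15391) = -34019 - (-419)/(((⅛)*225)*(1/8236) - 15391) = -34019 - (-419)/((225/8)*(1/8236) - 15391) = -34019 - (-419)/(225/65888 - 15391) = -34019 - (-419)/(-1014081983/65888) = -34019 - (-419)*(-65888)/1014081983 = -34019 - 1*27607072/1014081983 = -34019 - 27607072/1014081983 = -34498082586749/1014081983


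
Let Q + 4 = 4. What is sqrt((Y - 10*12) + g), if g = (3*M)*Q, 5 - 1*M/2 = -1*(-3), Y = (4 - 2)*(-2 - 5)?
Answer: I*sqrt(134) ≈ 11.576*I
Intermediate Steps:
Q = 0 (Q = -4 + 4 = 0)
Y = -14 (Y = 2*(-7) = -14)
M = 4 (M = 10 - (-2)*(-3) = 10 - 2*3 = 10 - 6 = 4)
g = 0 (g = (3*4)*0 = 12*0 = 0)
sqrt((Y - 10*12) + g) = sqrt((-14 - 10*12) + 0) = sqrt((-14 - 120) + 0) = sqrt(-134 + 0) = sqrt(-134) = I*sqrt(134)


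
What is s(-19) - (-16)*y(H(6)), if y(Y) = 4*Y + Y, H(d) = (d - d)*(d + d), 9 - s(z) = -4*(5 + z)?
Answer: -47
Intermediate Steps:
s(z) = 29 + 4*z (s(z) = 9 - (-4)*(5 + z) = 9 - (-20 - 4*z) = 9 + (20 + 4*z) = 29 + 4*z)
H(d) = 0 (H(d) = 0*(2*d) = 0)
y(Y) = 5*Y
s(-19) - (-16)*y(H(6)) = (29 + 4*(-19)) - (-16)*5*0 = (29 - 76) - (-16)*0 = -47 - 1*0 = -47 + 0 = -47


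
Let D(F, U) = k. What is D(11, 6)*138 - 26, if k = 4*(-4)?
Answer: -2234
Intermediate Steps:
k = -16
D(F, U) = -16
D(11, 6)*138 - 26 = -16*138 - 26 = -2208 - 26 = -2234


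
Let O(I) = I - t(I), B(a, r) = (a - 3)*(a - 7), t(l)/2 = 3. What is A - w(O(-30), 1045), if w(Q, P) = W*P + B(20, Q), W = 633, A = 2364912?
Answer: 1703206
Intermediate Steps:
t(l) = 6 (t(l) = 2*3 = 6)
B(a, r) = (-7 + a)*(-3 + a) (B(a, r) = (-3 + a)*(-7 + a) = (-7 + a)*(-3 + a))
O(I) = -6 + I (O(I) = I - 1*6 = I - 6 = -6 + I)
w(Q, P) = 221 + 633*P (w(Q, P) = 633*P + (21 + 20² - 10*20) = 633*P + (21 + 400 - 200) = 633*P + 221 = 221 + 633*P)
A - w(O(-30), 1045) = 2364912 - (221 + 633*1045) = 2364912 - (221 + 661485) = 2364912 - 1*661706 = 2364912 - 661706 = 1703206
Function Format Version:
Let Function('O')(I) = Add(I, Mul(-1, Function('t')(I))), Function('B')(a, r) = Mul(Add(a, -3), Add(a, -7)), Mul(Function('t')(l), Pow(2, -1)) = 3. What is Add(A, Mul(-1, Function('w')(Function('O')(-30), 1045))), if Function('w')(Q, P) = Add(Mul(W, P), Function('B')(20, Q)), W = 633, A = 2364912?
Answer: 1703206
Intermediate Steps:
Function('t')(l) = 6 (Function('t')(l) = Mul(2, 3) = 6)
Function('B')(a, r) = Mul(Add(-7, a), Add(-3, a)) (Function('B')(a, r) = Mul(Add(-3, a), Add(-7, a)) = Mul(Add(-7, a), Add(-3, a)))
Function('O')(I) = Add(-6, I) (Function('O')(I) = Add(I, Mul(-1, 6)) = Add(I, -6) = Add(-6, I))
Function('w')(Q, P) = Add(221, Mul(633, P)) (Function('w')(Q, P) = Add(Mul(633, P), Add(21, Pow(20, 2), Mul(-10, 20))) = Add(Mul(633, P), Add(21, 400, -200)) = Add(Mul(633, P), 221) = Add(221, Mul(633, P)))
Add(A, Mul(-1, Function('w')(Function('O')(-30), 1045))) = Add(2364912, Mul(-1, Add(221, Mul(633, 1045)))) = Add(2364912, Mul(-1, Add(221, 661485))) = Add(2364912, Mul(-1, 661706)) = Add(2364912, -661706) = 1703206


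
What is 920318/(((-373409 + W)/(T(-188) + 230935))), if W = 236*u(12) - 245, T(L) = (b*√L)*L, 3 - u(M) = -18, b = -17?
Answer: -106266818665/184349 - 2941336328*I*√47/184349 ≈ -5.7644e+5 - 1.0938e+5*I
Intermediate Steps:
u(M) = 21 (u(M) = 3 - 1*(-18) = 3 + 18 = 21)
T(L) = -17*L^(3/2) (T(L) = (-17*√L)*L = -17*L^(3/2))
W = 4711 (W = 236*21 - 245 = 4956 - 245 = 4711)
920318/(((-373409 + W)/(T(-188) + 230935))) = 920318/(((-373409 + 4711)/(-(-6392)*I*√47 + 230935))) = 920318/((-368698/(-(-6392)*I*√47 + 230935))) = 920318/((-368698/(6392*I*√47 + 230935))) = 920318/((-368698/(230935 + 6392*I*√47))) = 920318*(-230935/368698 - 3196*I*√47/184349) = -106266818665/184349 - 2941336328*I*√47/184349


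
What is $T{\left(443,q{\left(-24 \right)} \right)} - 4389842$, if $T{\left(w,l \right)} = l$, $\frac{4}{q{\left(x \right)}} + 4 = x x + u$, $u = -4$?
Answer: $- \frac{623357563}{142} \approx -4.3898 \cdot 10^{6}$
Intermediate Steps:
$q{\left(x \right)} = \frac{4}{-8 + x^{2}}$ ($q{\left(x \right)} = \frac{4}{-4 + \left(x x - 4\right)} = \frac{4}{-4 + \left(x^{2} - 4\right)} = \frac{4}{-4 + \left(-4 + x^{2}\right)} = \frac{4}{-8 + x^{2}}$)
$T{\left(443,q{\left(-24 \right)} \right)} - 4389842 = \frac{4}{-8 + \left(-24\right)^{2}} - 4389842 = \frac{4}{-8 + 576} - 4389842 = \frac{4}{568} - 4389842 = 4 \cdot \frac{1}{568} - 4389842 = \frac{1}{142} - 4389842 = - \frac{623357563}{142}$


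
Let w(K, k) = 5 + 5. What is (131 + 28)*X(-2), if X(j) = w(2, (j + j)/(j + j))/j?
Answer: -795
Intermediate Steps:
w(K, k) = 10
X(j) = 10/j
(131 + 28)*X(-2) = (131 + 28)*(10/(-2)) = 159*(10*(-½)) = 159*(-5) = -795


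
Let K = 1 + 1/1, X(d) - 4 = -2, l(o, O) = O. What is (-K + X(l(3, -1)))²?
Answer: 0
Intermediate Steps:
X(d) = 2 (X(d) = 4 - 2 = 2)
K = 2 (K = 1 + 1*1 = 1 + 1 = 2)
(-K + X(l(3, -1)))² = (-1*2 + 2)² = (-2 + 2)² = 0² = 0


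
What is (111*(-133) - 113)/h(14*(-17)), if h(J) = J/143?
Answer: 1063634/119 ≈ 8938.1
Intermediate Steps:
h(J) = J/143 (h(J) = J*(1/143) = J/143)
(111*(-133) - 113)/h(14*(-17)) = (111*(-133) - 113)/(((14*(-17))/143)) = (-14763 - 113)/(((1/143)*(-238))) = -14876/(-238/143) = -14876*(-143/238) = 1063634/119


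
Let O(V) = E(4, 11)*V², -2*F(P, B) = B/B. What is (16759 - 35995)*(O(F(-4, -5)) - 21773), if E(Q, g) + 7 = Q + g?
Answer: 418786956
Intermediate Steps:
F(P, B) = -½ (F(P, B) = -B/(2*B) = -½*1 = -½)
E(Q, g) = -7 + Q + g (E(Q, g) = -7 + (Q + g) = -7 + Q + g)
O(V) = 8*V² (O(V) = (-7 + 4 + 11)*V² = 8*V²)
(16759 - 35995)*(O(F(-4, -5)) - 21773) = (16759 - 35995)*(8*(-½)² - 21773) = -19236*(8*(¼) - 21773) = -19236*(2 - 21773) = -19236*(-21771) = 418786956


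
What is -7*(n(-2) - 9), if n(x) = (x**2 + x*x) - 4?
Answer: 35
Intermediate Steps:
n(x) = -4 + 2*x**2 (n(x) = (x**2 + x**2) - 4 = 2*x**2 - 4 = -4 + 2*x**2)
-7*(n(-2) - 9) = -7*((-4 + 2*(-2)**2) - 9) = -7*((-4 + 2*4) - 9) = -7*((-4 + 8) - 9) = -7*(4 - 9) = -7*(-5) = 35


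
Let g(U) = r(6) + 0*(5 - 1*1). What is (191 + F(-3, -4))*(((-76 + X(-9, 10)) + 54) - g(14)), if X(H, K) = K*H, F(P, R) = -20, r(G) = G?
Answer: -20178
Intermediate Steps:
X(H, K) = H*K
g(U) = 6 (g(U) = 6 + 0*(5 - 1*1) = 6 + 0*(5 - 1) = 6 + 0*4 = 6 + 0 = 6)
(191 + F(-3, -4))*(((-76 + X(-9, 10)) + 54) - g(14)) = (191 - 20)*(((-76 - 9*10) + 54) - 1*6) = 171*(((-76 - 90) + 54) - 6) = 171*((-166 + 54) - 6) = 171*(-112 - 6) = 171*(-118) = -20178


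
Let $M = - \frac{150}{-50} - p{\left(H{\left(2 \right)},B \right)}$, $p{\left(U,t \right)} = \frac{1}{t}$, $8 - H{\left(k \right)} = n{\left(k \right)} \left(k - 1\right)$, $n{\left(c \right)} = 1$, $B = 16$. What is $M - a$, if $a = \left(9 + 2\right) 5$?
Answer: $- \frac{833}{16} \approx -52.063$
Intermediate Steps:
$H{\left(k \right)} = 9 - k$ ($H{\left(k \right)} = 8 - 1 \left(k - 1\right) = 8 - 1 \left(-1 + k\right) = 8 - \left(-1 + k\right) = 9 - k$)
$a = 55$ ($a = 11 \cdot 5 = 55$)
$M = \frac{47}{16}$ ($M = - \frac{150}{-50} - \frac{1}{16} = \left(-150\right) \left(- \frac{1}{50}\right) - \frac{1}{16} = 3 - \frac{1}{16} = \frac{47}{16} \approx 2.9375$)
$M - a = \frac{47}{16} - 55 = - \frac{833}{16}$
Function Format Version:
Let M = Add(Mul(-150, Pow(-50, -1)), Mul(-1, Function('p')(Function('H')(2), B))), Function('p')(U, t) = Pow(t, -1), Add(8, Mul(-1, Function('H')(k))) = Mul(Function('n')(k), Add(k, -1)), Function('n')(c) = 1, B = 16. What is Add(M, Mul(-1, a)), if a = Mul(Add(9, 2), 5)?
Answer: Rational(-833, 16) ≈ -52.063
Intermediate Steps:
Function('H')(k) = Add(9, Mul(-1, k)) (Function('H')(k) = Add(8, Mul(-1, Mul(1, Add(k, -1)))) = Add(8, Mul(-1, Mul(1, Add(-1, k)))) = Add(8, Mul(-1, Add(-1, k))) = Add(8, Add(1, Mul(-1, k))) = Add(9, Mul(-1, k)))
a = 55 (a = Mul(11, 5) = 55)
M = Rational(47, 16) (M = Add(Mul(-150, Pow(-50, -1)), Mul(-1, Pow(16, -1))) = Add(Mul(-150, Rational(-1, 50)), Mul(-1, Rational(1, 16))) = Add(3, Rational(-1, 16)) = Rational(47, 16) ≈ 2.9375)
Add(M, Mul(-1, a)) = Add(Rational(47, 16), Mul(-1, 55)) = Add(Rational(47, 16), -55) = Rational(-833, 16)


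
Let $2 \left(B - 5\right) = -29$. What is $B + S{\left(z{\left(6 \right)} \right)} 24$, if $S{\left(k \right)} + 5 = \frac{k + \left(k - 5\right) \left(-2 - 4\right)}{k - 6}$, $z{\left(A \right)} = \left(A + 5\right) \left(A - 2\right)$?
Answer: $- \frac{499}{2} \approx -249.5$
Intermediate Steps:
$B = - \frac{19}{2}$ ($B = 5 + \frac{1}{2} \left(-29\right) = 5 - \frac{29}{2} = - \frac{19}{2} \approx -9.5$)
$z{\left(A \right)} = \left(-2 + A\right) \left(5 + A\right)$ ($z{\left(A \right)} = \left(5 + A\right) \left(-2 + A\right) = \left(-2 + A\right) \left(5 + A\right)$)
$S{\left(k \right)} = -5 + \frac{30 - 5 k}{-6 + k}$ ($S{\left(k \right)} = -5 + \frac{k + \left(k - 5\right) \left(-2 - 4\right)}{k - 6} = -5 + \frac{k + \left(-5 + k\right) \left(-6\right)}{-6 + k} = -5 + \frac{k - \left(-30 + 6 k\right)}{-6 + k} = -5 + \frac{30 - 5 k}{-6 + k}$)
$B + S{\left(z{\left(6 \right)} \right)} 24 = - \frac{19}{2} - 240 = - \frac{499}{2}$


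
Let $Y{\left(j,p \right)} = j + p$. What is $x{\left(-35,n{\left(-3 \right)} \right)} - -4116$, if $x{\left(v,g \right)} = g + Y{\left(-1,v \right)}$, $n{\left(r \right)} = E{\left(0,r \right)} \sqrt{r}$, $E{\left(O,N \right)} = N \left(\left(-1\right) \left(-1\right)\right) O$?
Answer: $4080$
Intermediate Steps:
$E{\left(O,N \right)} = N O$ ($E{\left(O,N \right)} = N 1 O = N O$)
$n{\left(r \right)} = 0$ ($n{\left(r \right)} = r 0 \sqrt{r} = 0 \sqrt{r} = 0$)
$x{\left(v,g \right)} = -1 + g + v$ ($x{\left(v,g \right)} = g + \left(-1 + v\right) = -1 + g + v$)
$x{\left(-35,n{\left(-3 \right)} \right)} - -4116 = \left(-1 + 0 - 35\right) - -4116 = -36 + 4116 = 4080$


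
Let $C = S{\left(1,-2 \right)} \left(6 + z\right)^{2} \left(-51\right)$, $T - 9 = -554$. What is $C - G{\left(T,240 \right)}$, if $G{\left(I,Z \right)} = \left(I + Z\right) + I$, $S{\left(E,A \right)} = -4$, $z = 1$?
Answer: $10846$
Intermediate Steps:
$T = -545$ ($T = 9 - 554 = -545$)
$G{\left(I,Z \right)} = Z + 2 I$
$C = 9996$ ($C = - 4 \left(6 + 1\right)^{2} \left(-51\right) = - 4 \cdot 7^{2} \left(-51\right) = \left(-4\right) 49 \left(-51\right) = \left(-196\right) \left(-51\right) = 9996$)
$C - G{\left(T,240 \right)} = 9996 - \left(240 + 2 \left(-545\right)\right) = 9996 - \left(240 - 1090\right) = 9996 - -850 = 9996 + 850 = 10846$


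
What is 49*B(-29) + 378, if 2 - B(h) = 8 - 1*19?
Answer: 1015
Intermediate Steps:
B(h) = 13 (B(h) = 2 - (8 - 1*19) = 2 - (8 - 19) = 2 - 1*(-11) = 2 + 11 = 13)
49*B(-29) + 378 = 49*13 + 378 = 637 + 378 = 1015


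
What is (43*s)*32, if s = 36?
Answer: 49536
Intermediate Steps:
(43*s)*32 = (43*36)*32 = 1548*32 = 49536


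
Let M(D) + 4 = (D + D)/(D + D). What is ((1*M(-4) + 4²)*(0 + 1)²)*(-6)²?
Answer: 468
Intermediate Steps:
M(D) = -3 (M(D) = -4 + (D + D)/(D + D) = -4 + (2*D)/((2*D)) = -4 + (2*D)*(1/(2*D)) = -4 + 1 = -3)
((1*M(-4) + 4²)*(0 + 1)²)*(-6)² = ((1*(-3) + 4²)*(0 + 1)²)*(-6)² = ((-3 + 16)*1²)*36 = (13*1)*36 = 13*36 = 468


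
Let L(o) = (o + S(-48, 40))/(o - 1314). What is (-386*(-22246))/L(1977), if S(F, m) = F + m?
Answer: 5693151828/1969 ≈ 2.8914e+6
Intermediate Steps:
L(o) = (-8 + o)/(-1314 + o) (L(o) = (o + (-48 + 40))/(o - 1314) = (o - 8)/(-1314 + o) = (-8 + o)/(-1314 + o))
(-386*(-22246))/L(1977) = (-386*(-22246))/(((-8 + 1977)/(-1314 + 1977))) = 8586956/((1969/663)) = 8586956/(((1/663)*1969)) = 8586956/(1969/663) = 8586956*(663/1969) = 5693151828/1969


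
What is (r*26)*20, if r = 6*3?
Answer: 9360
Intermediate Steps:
r = 18
(r*26)*20 = (18*26)*20 = 468*20 = 9360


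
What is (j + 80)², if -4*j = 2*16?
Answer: 5184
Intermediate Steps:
j = -8 (j = -16/2 = -¼*32 = -8)
(j + 80)² = (-8 + 80)² = 72² = 5184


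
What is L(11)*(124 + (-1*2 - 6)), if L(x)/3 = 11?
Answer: 3828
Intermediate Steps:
L(x) = 33 (L(x) = 3*11 = 33)
L(11)*(124 + (-1*2 - 6)) = 33*(124 + (-1*2 - 6)) = 33*(124 + (-2 - 6)) = 33*(124 - 8) = 33*116 = 3828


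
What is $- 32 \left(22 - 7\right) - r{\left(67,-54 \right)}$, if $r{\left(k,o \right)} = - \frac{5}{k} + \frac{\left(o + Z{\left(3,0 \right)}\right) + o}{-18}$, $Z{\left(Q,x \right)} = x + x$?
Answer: $- \frac{32557}{67} \approx -485.93$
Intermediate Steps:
$Z{\left(Q,x \right)} = 2 x$
$r{\left(k,o \right)} = - \frac{5}{k} - \frac{o}{9}$ ($r{\left(k,o \right)} = - \frac{5}{k} + \frac{\left(o + 2 \cdot 0\right) + o}{-18} = - \frac{5}{k} + \left(\left(o + 0\right) + o\right) \left(- \frac{1}{18}\right) = - \frac{5}{k} + \left(o + o\right) \left(- \frac{1}{18}\right) = - \frac{5}{k} + 2 o \left(- \frac{1}{18}\right) = - \frac{5}{k} - \frac{o}{9}$)
$- 32 \left(22 - 7\right) - r{\left(67,-54 \right)} = - 32 \left(22 - 7\right) - \left(- \frac{5}{67} - -6\right) = \left(-32\right) 15 - \left(\left(-5\right) \frac{1}{67} + 6\right) = -480 - \left(- \frac{5}{67} + 6\right) = -480 - \frac{397}{67} = - \frac{32557}{67}$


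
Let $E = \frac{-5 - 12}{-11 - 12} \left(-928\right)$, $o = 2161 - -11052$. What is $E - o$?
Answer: $- \frac{319675}{23} \approx -13899.0$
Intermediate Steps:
$o = 13213$ ($o = 2161 + 11052 = 13213$)
$E = - \frac{15776}{23}$ ($E = - \frac{17}{-23} \left(-928\right) = \left(-17\right) \left(- \frac{1}{23}\right) \left(-928\right) = \frac{17}{23} \left(-928\right) = - \frac{15776}{23} \approx -685.91$)
$E - o = - \frac{15776}{23} - 13213 = - \frac{319675}{23}$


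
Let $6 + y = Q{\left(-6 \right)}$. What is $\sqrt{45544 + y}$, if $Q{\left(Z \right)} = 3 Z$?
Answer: $4 \sqrt{2845} \approx 213.35$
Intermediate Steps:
$y = -24$ ($y = -6 + 3 \left(-6\right) = -6 - 18 = -24$)
$\sqrt{45544 + y} = \sqrt{45544 - 24} = \sqrt{45520} = 4 \sqrt{2845}$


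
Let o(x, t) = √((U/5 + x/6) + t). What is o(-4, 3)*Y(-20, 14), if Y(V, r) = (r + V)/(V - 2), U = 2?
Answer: √615/55 ≈ 0.45089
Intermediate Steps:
Y(V, r) = (V + r)/(-2 + V)
o(x, t) = √(⅖ + t + x/6) (o(x, t) = √((2/5 + x/6) + t) = √((2*(⅕) + x*(⅙)) + t) = √((⅖ + x/6) + t) = √(⅖ + t + x/6))
o(-4, 3)*Y(-20, 14) = (√(360 + 150*(-4) + 900*3)/30)*((-20 + 14)/(-2 - 20)) = (√(360 - 600 + 2700)/30)*(-6/(-22)) = (√2460/30)*(-1/22*(-6)) = ((2*√615)/30)*(3/11) = (√615/15)*(3/11) = √615/55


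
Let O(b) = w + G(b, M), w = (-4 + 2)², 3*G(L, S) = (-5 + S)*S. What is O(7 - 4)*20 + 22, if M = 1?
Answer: 226/3 ≈ 75.333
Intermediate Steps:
G(L, S) = S*(-5 + S)/3 (G(L, S) = ((-5 + S)*S)/3 = (S*(-5 + S))/3 = S*(-5 + S)/3)
w = 4 (w = (-2)² = 4)
O(b) = 8/3 (O(b) = 4 + (⅓)*1*(-5 + 1) = 4 + (⅓)*1*(-4) = 4 - 4/3 = 8/3)
O(7 - 4)*20 + 22 = (8/3)*20 + 22 = 160/3 + 22 = 226/3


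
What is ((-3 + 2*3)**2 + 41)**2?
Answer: 2500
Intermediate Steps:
((-3 + 2*3)**2 + 41)**2 = ((-3 + 6)**2 + 41)**2 = (3**2 + 41)**2 = (9 + 41)**2 = 50**2 = 2500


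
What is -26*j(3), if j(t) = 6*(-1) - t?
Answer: 234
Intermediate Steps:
j(t) = -6 - t
-26*j(3) = -26*(-6 - 1*3) = -26*(-6 - 3) = -26*(-9) = 234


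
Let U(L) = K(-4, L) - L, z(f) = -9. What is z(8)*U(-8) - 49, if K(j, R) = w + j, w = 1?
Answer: -94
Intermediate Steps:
K(j, R) = 1 + j
U(L) = -3 - L (U(L) = (1 - 4) - L = -3 - L)
z(8)*U(-8) - 49 = -9*(-3 - 1*(-8)) - 49 = -9*(-3 + 8) - 49 = -9*5 - 49 = -45 - 49 = -94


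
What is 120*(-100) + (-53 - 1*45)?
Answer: -12098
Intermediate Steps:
120*(-100) + (-53 - 1*45) = -12000 + (-53 - 45) = -12000 - 98 = -12098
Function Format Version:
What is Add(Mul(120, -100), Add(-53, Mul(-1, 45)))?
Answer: -12098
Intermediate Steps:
Add(Mul(120, -100), Add(-53, Mul(-1, 45))) = Add(-12000, Add(-53, -45)) = Add(-12000, -98) = -12098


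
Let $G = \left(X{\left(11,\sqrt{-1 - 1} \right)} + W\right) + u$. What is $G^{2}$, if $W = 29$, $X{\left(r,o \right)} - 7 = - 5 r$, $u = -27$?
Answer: $2116$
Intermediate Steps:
$X{\left(r,o \right)} = 7 - 5 r$
$G = -46$ ($G = \left(\left(7 - 55\right) + 29\right) - 27 = \left(-48 + 29\right) - 27 = -19 - 27 = -46$)
$G^{2} = \left(-46\right)^{2} = 2116$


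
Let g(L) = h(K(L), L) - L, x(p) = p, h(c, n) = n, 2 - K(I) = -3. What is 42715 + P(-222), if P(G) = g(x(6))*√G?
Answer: 42715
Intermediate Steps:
K(I) = 5 (K(I) = 2 - 1*(-3) = 2 + 3 = 5)
g(L) = 0 (g(L) = L - L = 0)
P(G) = 0 (P(G) = 0*√G = 0)
42715 + P(-222) = 42715 + 0 = 42715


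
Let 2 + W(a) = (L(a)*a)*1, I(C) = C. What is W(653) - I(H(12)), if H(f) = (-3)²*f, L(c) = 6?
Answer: 3808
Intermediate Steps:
H(f) = 9*f
W(a) = -2 + 6*a (W(a) = -2 + (6*a)*1 = -2 + 6*a)
W(653) - I(H(12)) = (-2 + 6*653) - 9*12 = (-2 + 3918) - 1*108 = 3916 - 108 = 3808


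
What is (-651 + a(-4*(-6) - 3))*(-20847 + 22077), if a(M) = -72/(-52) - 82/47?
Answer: -489516630/611 ≈ -8.0117e+5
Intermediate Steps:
a(M) = -220/611 (a(M) = -72*(-1/52) - 82*1/47 = 18/13 - 82/47 = -220/611)
(-651 + a(-4*(-6) - 3))*(-20847 + 22077) = (-651 - 220/611)*(-20847 + 22077) = -397981/611*1230 = -489516630/611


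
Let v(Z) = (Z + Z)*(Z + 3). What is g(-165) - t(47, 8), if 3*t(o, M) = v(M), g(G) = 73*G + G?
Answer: -36806/3 ≈ -12269.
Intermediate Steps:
v(Z) = 2*Z*(3 + Z) (v(Z) = (2*Z)*(3 + Z) = 2*Z*(3 + Z))
g(G) = 74*G
t(o, M) = 2*M*(3 + M)/3 (t(o, M) = (2*M*(3 + M))/3 = 2*M*(3 + M)/3)
g(-165) - t(47, 8) = 74*(-165) - 2*8*(3 + 8)/3 = -12210 - 2*8*11/3 = -12210 - 1*176/3 = -12210 - 176/3 = -36806/3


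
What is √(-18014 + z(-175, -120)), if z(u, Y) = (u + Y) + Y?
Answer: I*√18429 ≈ 135.75*I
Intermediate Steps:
z(u, Y) = u + 2*Y (z(u, Y) = (Y + u) + Y = u + 2*Y)
√(-18014 + z(-175, -120)) = √(-18014 + (-175 + 2*(-120))) = √(-18014 + (-175 - 240)) = √(-18014 - 415) = √(-18429) = I*√18429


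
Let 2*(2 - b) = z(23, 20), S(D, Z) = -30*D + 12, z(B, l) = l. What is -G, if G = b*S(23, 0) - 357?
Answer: -5067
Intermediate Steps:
S(D, Z) = 12 - 30*D
b = -8 (b = 2 - ½*20 = 2 - 10 = -8)
G = 5067 (G = -8*(12 - 30*23) - 357 = -8*(12 - 690) - 357 = -8*(-678) - 357 = 5424 - 357 = 5067)
-G = -1*5067 = -5067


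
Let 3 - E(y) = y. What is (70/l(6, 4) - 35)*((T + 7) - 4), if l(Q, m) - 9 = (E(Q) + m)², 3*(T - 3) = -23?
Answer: 140/3 ≈ 46.667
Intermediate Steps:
T = -14/3 (T = 3 + (⅓)*(-23) = 3 - 23/3 = -14/3 ≈ -4.6667)
E(y) = 3 - y
l(Q, m) = 9 + (3 + m - Q)² (l(Q, m) = 9 + ((3 - Q) + m)² = 9 + (3 + m - Q)²)
(70/l(6, 4) - 35)*((T + 7) - 4) = (70/(9 + (3 + 4 - 1*6)²) - 35)*((-14/3 + 7) - 4) = (70/(9 + (3 + 4 - 6)²) - 35)*(7/3 - 4) = (70/(9 + 1²) - 35)*(-5/3) = (70/(9 + 1) - 35)*(-5/3) = (70/10 - 35)*(-5/3) = (70*(⅒) - 35)*(-5/3) = (7 - 35)*(-5/3) = -28*(-5/3) = 140/3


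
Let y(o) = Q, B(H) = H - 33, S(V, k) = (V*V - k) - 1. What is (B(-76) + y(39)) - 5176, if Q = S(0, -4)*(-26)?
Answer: -5363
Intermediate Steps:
S(V, k) = -1 + V**2 - k (S(V, k) = (V**2 - k) - 1 = -1 + V**2 - k)
B(H) = -33 + H
Q = -78 (Q = (-1 + 0**2 - 1*(-4))*(-26) = (-1 + 0 + 4)*(-26) = 3*(-26) = -78)
y(o) = -78
(B(-76) + y(39)) - 5176 = ((-33 - 76) - 78) - 5176 = (-109 - 78) - 5176 = -187 - 5176 = -5363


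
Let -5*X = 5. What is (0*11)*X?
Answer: 0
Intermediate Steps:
X = -1 (X = -⅕*5 = -1)
(0*11)*X = (0*11)*(-1) = 0*(-1) = 0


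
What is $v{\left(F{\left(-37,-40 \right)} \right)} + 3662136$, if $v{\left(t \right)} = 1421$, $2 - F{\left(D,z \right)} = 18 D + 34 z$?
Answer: $3663557$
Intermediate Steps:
$F{\left(D,z \right)} = 2 - 34 z - 18 D$ ($F{\left(D,z \right)} = 2 - \left(18 D + 34 z\right) = 2 - 34 z - 18 D$)
$v{\left(F{\left(-37,-40 \right)} \right)} + 3662136 = 1421 + 3662136 = 3663557$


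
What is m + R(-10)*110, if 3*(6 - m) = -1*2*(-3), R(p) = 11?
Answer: 1214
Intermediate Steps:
m = 4 (m = 6 - (-1*2)*(-3)/3 = 6 - (-2)*(-3)/3 = 6 - 1/3*6 = 6 - 2 = 4)
m + R(-10)*110 = 4 + 11*110 = 4 + 1210 = 1214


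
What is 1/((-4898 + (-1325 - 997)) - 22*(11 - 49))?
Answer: -1/6384 ≈ -0.00015664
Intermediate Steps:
1/((-4898 + (-1325 - 997)) - 22*(11 - 49)) = 1/((-4898 - 2322) - 22*(-38)) = 1/(-7220 + 836) = 1/(-6384) = -1/6384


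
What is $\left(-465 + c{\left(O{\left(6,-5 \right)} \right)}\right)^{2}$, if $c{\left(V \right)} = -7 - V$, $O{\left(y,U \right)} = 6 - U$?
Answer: $233289$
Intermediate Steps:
$\left(-465 + c{\left(O{\left(6,-5 \right)} \right)}\right)^{2} = \left(-465 - \left(13 + 5\right)\right)^{2} = \left(-465 - 18\right)^{2} = \left(-483\right)^{2} = 233289$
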